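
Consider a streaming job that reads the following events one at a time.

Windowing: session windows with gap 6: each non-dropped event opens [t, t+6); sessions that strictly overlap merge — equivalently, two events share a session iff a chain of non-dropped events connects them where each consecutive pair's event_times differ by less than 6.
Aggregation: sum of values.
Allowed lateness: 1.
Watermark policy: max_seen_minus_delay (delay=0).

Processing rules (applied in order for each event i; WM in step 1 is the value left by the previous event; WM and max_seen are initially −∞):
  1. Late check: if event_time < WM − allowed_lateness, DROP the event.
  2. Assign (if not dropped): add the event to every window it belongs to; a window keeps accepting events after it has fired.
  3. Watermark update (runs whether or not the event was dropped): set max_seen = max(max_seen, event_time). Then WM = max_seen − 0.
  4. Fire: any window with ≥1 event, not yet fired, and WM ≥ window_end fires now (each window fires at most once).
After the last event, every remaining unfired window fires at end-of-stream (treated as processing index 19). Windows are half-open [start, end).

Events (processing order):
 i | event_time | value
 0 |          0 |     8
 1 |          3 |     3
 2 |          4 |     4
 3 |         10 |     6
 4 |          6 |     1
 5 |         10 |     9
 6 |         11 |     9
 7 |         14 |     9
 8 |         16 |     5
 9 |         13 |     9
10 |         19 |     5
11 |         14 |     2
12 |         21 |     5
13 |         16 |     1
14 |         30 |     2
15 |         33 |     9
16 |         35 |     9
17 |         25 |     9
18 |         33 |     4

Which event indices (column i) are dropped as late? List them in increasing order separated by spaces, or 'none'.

4 9 11 13 17 18

i=0 t=0 v=8: → [0,6); WM=0
i=1 t=3 v=3: → [0,9); WM=3
i=2 t=4 v=4: → [0,10); WM=4
i=3 t=10 v=6: → [10,16); WM=10
i=4 t=6 v=1: DROP (t<10-1); WM=10
i=5 t=10 v=9: → [10,16); WM=10
i=6 t=11 v=9: → [10,17); WM=11
i=7 t=14 v=9: → [10,20); WM=14
i=8 t=16 v=5: → [10,22); WM=16
i=9 t=13 v=9: DROP (t<16-1); WM=16
i=10 t=19 v=5: → [10,25); WM=19
i=11 t=14 v=2: DROP (t<19-1); WM=19
i=12 t=21 v=5: → [10,27); WM=21
i=13 t=16 v=1: DROP (t<21-1); WM=21
i=14 t=30 v=2: → [30,36); WM=30
i=15 t=33 v=9: → [30,39); WM=33
i=16 t=35 v=9: → [30,41); WM=35
i=17 t=25 v=9: DROP (t<35-1); WM=35
i=18 t=33 v=4: DROP (t<35-1); WM=35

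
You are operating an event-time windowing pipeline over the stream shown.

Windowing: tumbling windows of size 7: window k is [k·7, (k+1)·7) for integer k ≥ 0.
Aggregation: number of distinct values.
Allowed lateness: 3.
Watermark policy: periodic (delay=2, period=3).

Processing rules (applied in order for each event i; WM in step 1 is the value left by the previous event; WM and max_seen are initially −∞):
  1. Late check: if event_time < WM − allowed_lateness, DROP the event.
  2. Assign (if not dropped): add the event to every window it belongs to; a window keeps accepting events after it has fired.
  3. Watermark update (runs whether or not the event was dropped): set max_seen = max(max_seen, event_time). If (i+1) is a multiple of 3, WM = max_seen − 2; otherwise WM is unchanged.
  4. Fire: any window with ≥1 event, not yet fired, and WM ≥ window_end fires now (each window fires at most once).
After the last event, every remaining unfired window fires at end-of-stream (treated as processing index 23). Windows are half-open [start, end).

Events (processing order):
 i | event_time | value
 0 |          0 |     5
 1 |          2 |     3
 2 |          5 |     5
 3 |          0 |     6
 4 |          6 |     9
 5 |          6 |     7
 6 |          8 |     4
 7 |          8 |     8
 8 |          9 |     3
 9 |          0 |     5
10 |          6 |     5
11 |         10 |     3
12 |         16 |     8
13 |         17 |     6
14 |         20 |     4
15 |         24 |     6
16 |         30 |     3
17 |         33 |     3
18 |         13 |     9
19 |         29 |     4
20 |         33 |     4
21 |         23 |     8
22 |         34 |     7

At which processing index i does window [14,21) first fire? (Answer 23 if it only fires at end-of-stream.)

17

i=0 t=0 v=5: → [0,7); WM=−∞
i=1 t=2 v=3: → [0,7); WM=−∞
i=2 t=5 v=5: → [0,7); WM=3
i=3 t=0 v=6: → [0,7); WM=3
i=4 t=6 v=9: → [0,7); WM=3
i=5 t=6 v=7: → [0,7); WM=4
i=6 t=8 v=4: → [7,14); WM=4
i=7 t=8 v=8: → [7,14); WM=4
i=8 t=9 v=3: → [7,14); WM=7; [0,7) fires=5
i=9 t=0 v=5: DROP (t<7-3); WM=7
i=10 t=6 v=5: → [0,7); WM=7
i=11 t=10 v=3: → [7,14); WM=8
i=12 t=16 v=8: → [14,21); WM=8
i=13 t=17 v=6: → [14,21); WM=8
i=14 t=20 v=4: → [14,21); WM=18; [7,14) fires=3
i=15 t=24 v=6: → [21,28); WM=18
i=16 t=30 v=3: → [28,35); WM=18
i=17 t=33 v=3: → [28,35); WM=31; [14,21) fires=3 [21,28) fires=1
i=18 t=13 v=9: DROP (t<31-3); WM=31
i=19 t=29 v=4: → [28,35); WM=31
i=20 t=33 v=4: → [28,35); WM=31
i=21 t=23 v=8: DROP (t<31-3); WM=31
i=22 t=34 v=7: → [28,35); WM=31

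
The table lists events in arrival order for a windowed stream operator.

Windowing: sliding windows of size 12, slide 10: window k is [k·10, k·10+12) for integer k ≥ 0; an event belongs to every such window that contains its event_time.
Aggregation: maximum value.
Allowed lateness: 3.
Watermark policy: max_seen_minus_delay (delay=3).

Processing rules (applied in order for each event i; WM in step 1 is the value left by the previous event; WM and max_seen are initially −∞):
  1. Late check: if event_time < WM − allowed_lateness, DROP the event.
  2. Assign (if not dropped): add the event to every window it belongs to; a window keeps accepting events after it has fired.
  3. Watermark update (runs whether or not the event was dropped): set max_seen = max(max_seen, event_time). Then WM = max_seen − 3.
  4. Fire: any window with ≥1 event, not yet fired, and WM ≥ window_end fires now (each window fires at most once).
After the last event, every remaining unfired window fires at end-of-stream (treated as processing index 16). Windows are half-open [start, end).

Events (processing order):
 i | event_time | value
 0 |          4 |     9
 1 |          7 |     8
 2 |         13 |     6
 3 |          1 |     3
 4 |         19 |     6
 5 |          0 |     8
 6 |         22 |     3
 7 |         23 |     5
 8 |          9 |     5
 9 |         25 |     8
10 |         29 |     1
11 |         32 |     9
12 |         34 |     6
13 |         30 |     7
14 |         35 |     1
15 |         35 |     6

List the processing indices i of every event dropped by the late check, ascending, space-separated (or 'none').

3 5 8

i=0 t=4 v=9: → [0,12); WM=1
i=1 t=7 v=8: → [0,12); WM=4
i=2 t=13 v=6: → [10,22); WM=10
i=3 t=1 v=3: DROP (t<10-3); WM=10
i=4 t=19 v=6: → [10,22); WM=16; [0,12) fires=9
i=5 t=0 v=8: DROP (t<16-3); WM=16
i=6 t=22 v=3: → [20,32); WM=19
i=7 t=23 v=5: → [20,32); WM=20
i=8 t=9 v=5: DROP (t<20-3); WM=20
i=9 t=25 v=8: → [20,32); WM=22; [10,22) fires=6
i=10 t=29 v=1: → [20,32); WM=26
i=11 t=32 v=9: → [30,42); WM=29
i=12 t=34 v=6: → [30,42); WM=31
i=13 t=30 v=7: → [30,42),[20,32); WM=31
i=14 t=35 v=1: → [30,42); WM=32; [20,32) fires=8
i=15 t=35 v=6: → [30,42); WM=32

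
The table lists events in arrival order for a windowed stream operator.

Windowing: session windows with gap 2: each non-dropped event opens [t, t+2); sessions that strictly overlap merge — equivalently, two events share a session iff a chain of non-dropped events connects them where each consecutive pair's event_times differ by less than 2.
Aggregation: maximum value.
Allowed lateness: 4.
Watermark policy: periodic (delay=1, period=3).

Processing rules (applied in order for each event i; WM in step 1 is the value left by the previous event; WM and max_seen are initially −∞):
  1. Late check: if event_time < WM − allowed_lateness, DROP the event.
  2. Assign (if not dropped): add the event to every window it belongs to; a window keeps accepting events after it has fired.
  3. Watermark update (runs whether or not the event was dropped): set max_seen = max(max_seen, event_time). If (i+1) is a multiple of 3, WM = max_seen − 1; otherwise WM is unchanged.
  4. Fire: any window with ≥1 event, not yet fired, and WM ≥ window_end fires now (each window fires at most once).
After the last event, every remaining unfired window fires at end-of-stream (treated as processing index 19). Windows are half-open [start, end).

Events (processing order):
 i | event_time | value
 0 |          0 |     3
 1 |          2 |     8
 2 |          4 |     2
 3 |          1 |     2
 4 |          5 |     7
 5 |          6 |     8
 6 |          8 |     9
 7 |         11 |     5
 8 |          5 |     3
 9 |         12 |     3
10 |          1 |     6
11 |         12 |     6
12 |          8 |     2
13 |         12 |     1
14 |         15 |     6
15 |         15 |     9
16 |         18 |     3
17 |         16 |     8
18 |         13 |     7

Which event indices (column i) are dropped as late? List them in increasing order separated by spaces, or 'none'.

i=0 t=0 v=3: → [0,2); WM=−∞
i=1 t=2 v=8: → [2,4); WM=−∞
i=2 t=4 v=2: → [4,6); WM=3
i=3 t=1 v=2: → [0,4); WM=3
i=4 t=5 v=7: → [4,7); WM=3
i=5 t=6 v=8: → [4,8); WM=5
i=6 t=8 v=9: → [8,10); WM=5
i=7 t=11 v=5: → [11,13); WM=5
i=8 t=5 v=3: → [4,8); WM=10
i=9 t=12 v=3: → [11,14); WM=10
i=10 t=1 v=6: DROP (t<10-4); WM=10
i=11 t=12 v=6: → [11,14); WM=11
i=12 t=8 v=2: → [8,10); WM=11
i=13 t=12 v=1: → [11,14); WM=11
i=14 t=15 v=6: → [15,17); WM=14
i=15 t=15 v=9: → [15,17); WM=14
i=16 t=18 v=3: → [18,20); WM=14
i=17 t=16 v=8: → [15,18); WM=17
i=18 t=13 v=7: → [11,15); WM=17

10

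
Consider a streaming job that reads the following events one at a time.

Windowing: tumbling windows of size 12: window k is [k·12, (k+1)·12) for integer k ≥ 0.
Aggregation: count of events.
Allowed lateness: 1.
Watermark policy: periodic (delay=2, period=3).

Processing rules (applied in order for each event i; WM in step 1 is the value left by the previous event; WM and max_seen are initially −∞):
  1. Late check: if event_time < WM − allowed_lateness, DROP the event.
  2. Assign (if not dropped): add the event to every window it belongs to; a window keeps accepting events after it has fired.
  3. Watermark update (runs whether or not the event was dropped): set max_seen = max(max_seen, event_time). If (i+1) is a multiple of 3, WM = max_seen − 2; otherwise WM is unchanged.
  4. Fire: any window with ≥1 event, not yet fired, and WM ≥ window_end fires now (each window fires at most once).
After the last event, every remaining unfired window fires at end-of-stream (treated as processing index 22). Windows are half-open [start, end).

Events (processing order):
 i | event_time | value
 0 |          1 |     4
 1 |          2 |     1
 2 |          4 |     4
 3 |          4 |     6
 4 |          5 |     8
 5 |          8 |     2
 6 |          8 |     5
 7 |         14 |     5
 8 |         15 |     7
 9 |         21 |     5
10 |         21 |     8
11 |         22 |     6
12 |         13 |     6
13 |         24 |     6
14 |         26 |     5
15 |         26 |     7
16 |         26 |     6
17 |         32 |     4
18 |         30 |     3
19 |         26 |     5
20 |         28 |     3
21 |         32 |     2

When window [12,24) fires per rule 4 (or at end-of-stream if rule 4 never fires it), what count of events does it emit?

5

i=0 t=1 v=4: → [0,12); WM=−∞
i=1 t=2 v=1: → [0,12); WM=−∞
i=2 t=4 v=4: → [0,12); WM=2
i=3 t=4 v=6: → [0,12); WM=2
i=4 t=5 v=8: → [0,12); WM=2
i=5 t=8 v=2: → [0,12); WM=6
i=6 t=8 v=5: → [0,12); WM=6
i=7 t=14 v=5: → [12,24); WM=6
i=8 t=15 v=7: → [12,24); WM=13; [0,12) fires=7
i=9 t=21 v=5: → [12,24); WM=13
i=10 t=21 v=8: → [12,24); WM=13
i=11 t=22 v=6: → [12,24); WM=20
i=12 t=13 v=6: DROP (t<20-1); WM=20
i=13 t=24 v=6: → [24,36); WM=20
i=14 t=26 v=5: → [24,36); WM=24; [12,24) fires=5
i=15 t=26 v=7: → [24,36); WM=24
i=16 t=26 v=6: → [24,36); WM=24
i=17 t=32 v=4: → [24,36); WM=30
i=18 t=30 v=3: → [24,36); WM=30
i=19 t=26 v=5: DROP (t<30-1); WM=30
i=20 t=28 v=3: DROP (t<30-1); WM=30
i=21 t=32 v=2: → [24,36); WM=30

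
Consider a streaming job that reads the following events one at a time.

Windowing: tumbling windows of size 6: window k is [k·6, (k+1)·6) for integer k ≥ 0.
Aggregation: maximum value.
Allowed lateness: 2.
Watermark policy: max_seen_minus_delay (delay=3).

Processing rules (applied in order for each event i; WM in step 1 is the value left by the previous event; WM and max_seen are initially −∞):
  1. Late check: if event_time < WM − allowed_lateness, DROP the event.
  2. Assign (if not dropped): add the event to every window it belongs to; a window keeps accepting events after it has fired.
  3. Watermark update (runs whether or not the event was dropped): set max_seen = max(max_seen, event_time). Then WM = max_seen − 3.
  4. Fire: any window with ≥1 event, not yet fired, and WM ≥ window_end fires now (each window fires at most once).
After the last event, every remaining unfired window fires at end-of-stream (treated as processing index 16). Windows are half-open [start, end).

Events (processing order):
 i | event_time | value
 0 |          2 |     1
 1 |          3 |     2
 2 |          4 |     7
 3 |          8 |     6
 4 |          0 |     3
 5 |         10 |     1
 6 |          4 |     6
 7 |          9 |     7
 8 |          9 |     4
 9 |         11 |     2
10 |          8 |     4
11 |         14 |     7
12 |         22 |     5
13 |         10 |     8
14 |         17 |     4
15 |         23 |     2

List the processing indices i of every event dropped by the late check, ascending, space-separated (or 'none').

i=0 t=2 v=1: → [0,6); WM=-1
i=1 t=3 v=2: → [0,6); WM=0
i=2 t=4 v=7: → [0,6); WM=1
i=3 t=8 v=6: → [6,12); WM=5
i=4 t=0 v=3: DROP (t<5-2); WM=5
i=5 t=10 v=1: → [6,12); WM=7; [0,6) fires=7
i=6 t=4 v=6: DROP (t<7-2); WM=7
i=7 t=9 v=7: → [6,12); WM=7
i=8 t=9 v=4: → [6,12); WM=7
i=9 t=11 v=2: → [6,12); WM=8
i=10 t=8 v=4: → [6,12); WM=8
i=11 t=14 v=7: → [12,18); WM=11
i=12 t=22 v=5: → [18,24); WM=19; [6,12) fires=7 [12,18) fires=7
i=13 t=10 v=8: DROP (t<19-2); WM=19
i=14 t=17 v=4: → [12,18); WM=19
i=15 t=23 v=2: → [18,24); WM=20

4 6 13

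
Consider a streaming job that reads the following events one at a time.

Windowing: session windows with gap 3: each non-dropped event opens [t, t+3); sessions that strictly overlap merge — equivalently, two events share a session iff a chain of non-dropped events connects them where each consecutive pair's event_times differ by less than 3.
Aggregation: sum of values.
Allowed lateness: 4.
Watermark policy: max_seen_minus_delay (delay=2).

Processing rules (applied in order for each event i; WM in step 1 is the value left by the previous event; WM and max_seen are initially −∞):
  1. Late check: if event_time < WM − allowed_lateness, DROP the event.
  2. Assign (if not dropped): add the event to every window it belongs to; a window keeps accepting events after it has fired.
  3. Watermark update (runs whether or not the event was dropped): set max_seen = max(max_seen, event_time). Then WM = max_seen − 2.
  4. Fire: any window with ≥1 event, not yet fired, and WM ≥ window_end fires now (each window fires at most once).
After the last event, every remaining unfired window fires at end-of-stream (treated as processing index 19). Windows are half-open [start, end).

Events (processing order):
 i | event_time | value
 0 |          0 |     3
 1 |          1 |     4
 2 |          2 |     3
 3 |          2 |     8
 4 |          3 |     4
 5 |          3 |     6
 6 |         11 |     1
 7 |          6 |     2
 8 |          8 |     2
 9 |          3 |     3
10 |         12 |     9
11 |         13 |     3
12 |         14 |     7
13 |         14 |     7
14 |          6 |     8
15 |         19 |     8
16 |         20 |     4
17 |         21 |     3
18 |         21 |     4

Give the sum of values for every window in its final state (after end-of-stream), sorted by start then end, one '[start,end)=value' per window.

[0,6)=28 [6,11)=4 [11,17)=27 [19,24)=19

i=0 t=0 v=3: → [0,3); WM=-2
i=1 t=1 v=4: → [0,4); WM=-1
i=2 t=2 v=3: → [0,5); WM=0
i=3 t=2 v=8: → [0,5); WM=0
i=4 t=3 v=4: → [0,6); WM=1
i=5 t=3 v=6: → [0,6); WM=1
i=6 t=11 v=1: → [11,14); WM=9
i=7 t=6 v=2: → [6,9); WM=9
i=8 t=8 v=2: → [6,11); WM=9
i=9 t=3 v=3: DROP (t<9-4); WM=9
i=10 t=12 v=9: → [11,15); WM=10
i=11 t=13 v=3: → [11,16); WM=11
i=12 t=14 v=7: → [11,17); WM=12
i=13 t=14 v=7: → [11,17); WM=12
i=14 t=6 v=8: DROP (t<12-4); WM=12
i=15 t=19 v=8: → [19,22); WM=17
i=16 t=20 v=4: → [19,23); WM=18
i=17 t=21 v=3: → [19,24); WM=19
i=18 t=21 v=4: → [19,24); WM=19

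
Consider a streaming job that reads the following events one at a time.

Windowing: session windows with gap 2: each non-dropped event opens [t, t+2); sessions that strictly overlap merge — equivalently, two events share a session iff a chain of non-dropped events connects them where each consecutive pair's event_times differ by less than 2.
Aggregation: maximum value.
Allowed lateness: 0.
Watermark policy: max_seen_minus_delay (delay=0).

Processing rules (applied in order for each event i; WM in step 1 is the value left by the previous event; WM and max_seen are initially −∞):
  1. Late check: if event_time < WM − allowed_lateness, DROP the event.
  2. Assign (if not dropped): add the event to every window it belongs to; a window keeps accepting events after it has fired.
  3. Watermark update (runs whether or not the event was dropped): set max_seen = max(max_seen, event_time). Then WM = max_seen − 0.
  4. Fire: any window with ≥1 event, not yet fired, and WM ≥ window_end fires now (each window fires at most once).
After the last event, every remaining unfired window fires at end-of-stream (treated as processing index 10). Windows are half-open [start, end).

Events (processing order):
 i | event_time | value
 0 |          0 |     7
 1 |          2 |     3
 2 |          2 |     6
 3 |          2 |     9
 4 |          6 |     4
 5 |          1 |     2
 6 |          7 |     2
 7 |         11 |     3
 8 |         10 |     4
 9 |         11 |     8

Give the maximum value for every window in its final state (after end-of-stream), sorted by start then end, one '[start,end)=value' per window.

[0,2)=7 [2,4)=9 [6,9)=4 [11,13)=8

i=0 t=0 v=7: → [0,2); WM=0
i=1 t=2 v=3: → [2,4); WM=2
i=2 t=2 v=6: → [2,4); WM=2
i=3 t=2 v=9: → [2,4); WM=2
i=4 t=6 v=4: → [6,8); WM=6
i=5 t=1 v=2: DROP (t<6-0); WM=6
i=6 t=7 v=2: → [6,9); WM=7
i=7 t=11 v=3: → [11,13); WM=11
i=8 t=10 v=4: DROP (t<11-0); WM=11
i=9 t=11 v=8: → [11,13); WM=11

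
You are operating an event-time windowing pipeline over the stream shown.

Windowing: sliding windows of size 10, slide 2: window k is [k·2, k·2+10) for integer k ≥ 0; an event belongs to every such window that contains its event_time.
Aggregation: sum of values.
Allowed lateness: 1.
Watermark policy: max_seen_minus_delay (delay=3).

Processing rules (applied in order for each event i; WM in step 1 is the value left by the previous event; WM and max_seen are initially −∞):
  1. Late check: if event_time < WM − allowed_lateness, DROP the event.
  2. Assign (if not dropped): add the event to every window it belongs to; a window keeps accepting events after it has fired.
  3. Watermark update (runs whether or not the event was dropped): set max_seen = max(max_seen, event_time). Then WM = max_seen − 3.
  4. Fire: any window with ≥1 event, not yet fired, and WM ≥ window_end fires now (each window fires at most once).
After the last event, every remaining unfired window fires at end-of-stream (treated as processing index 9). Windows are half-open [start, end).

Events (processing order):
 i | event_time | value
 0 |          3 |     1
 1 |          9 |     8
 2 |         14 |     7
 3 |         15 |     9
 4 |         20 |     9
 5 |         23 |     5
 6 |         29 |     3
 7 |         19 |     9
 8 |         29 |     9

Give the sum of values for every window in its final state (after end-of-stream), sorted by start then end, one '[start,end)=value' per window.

i=0 t=3 v=1: → [2,12),[0,10); WM=0
i=1 t=9 v=8: → [8,18),[6,16),[4,14),[2,12),[0,10); WM=6
i=2 t=14 v=7: → [14,24),[12,22),[10,20),[8,18),[6,16); WM=11; [0,10) fires=9
i=3 t=15 v=9: → [14,24),[12,22),[10,20),[8,18),[6,16); WM=12; [2,12) fires=9
i=4 t=20 v=9: → [20,30),[18,28),[16,26),[14,24),[12,22); WM=17; [4,14) fires=8 [6,16) fires=24
i=5 t=23 v=5: → [22,32),[20,30),[18,28),[16,26),[14,24); WM=20; [8,18) fires=24 [10,20) fires=16
i=6 t=29 v=3: → [28,38),[26,36),[24,34),[22,32),[20,30); WM=26; [12,22) fires=25 [14,24) fires=30 [16,26) fires=14
i=7 t=19 v=9: DROP (t<26-1); WM=26
i=8 t=29 v=9: → [28,38),[26,36),[24,34),[22,32),[20,30); WM=26

[0,10)=9 [2,12)=9 [4,14)=8 [6,16)=24 [8,18)=24 [10,20)=16 [12,22)=25 [14,24)=30 [16,26)=14 [18,28)=14 [20,30)=26 [22,32)=17 [24,34)=12 [26,36)=12 [28,38)=12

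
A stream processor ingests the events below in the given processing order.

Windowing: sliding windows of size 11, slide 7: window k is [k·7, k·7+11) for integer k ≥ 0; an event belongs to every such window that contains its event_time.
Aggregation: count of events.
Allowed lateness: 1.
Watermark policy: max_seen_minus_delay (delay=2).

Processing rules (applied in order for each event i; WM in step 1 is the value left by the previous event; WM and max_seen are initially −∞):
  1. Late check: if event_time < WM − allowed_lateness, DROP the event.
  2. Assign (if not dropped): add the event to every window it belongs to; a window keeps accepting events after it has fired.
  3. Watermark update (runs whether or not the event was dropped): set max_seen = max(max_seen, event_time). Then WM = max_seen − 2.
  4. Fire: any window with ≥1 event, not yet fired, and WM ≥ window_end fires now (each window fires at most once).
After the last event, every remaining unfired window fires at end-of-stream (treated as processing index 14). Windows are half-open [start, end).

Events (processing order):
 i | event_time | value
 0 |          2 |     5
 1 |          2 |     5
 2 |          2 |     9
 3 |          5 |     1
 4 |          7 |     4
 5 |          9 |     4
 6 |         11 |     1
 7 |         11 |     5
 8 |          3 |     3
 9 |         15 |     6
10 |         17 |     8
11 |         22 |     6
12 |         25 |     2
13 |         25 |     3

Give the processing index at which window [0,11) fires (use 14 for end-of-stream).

9

i=0 t=2 v=5: → [0,11); WM=0
i=1 t=2 v=5: → [0,11); WM=0
i=2 t=2 v=9: → [0,11); WM=0
i=3 t=5 v=1: → [0,11); WM=3
i=4 t=7 v=4: → [7,18),[0,11); WM=5
i=5 t=9 v=4: → [7,18),[0,11); WM=7
i=6 t=11 v=1: → [7,18); WM=9
i=7 t=11 v=5: → [7,18); WM=9
i=8 t=3 v=3: DROP (t<9-1); WM=9
i=9 t=15 v=6: → [14,25),[7,18); WM=13; [0,11) fires=6
i=10 t=17 v=8: → [14,25),[7,18); WM=15
i=11 t=22 v=6: → [21,32),[14,25); WM=20; [7,18) fires=6
i=12 t=25 v=2: → [21,32); WM=23
i=13 t=25 v=3: → [21,32); WM=23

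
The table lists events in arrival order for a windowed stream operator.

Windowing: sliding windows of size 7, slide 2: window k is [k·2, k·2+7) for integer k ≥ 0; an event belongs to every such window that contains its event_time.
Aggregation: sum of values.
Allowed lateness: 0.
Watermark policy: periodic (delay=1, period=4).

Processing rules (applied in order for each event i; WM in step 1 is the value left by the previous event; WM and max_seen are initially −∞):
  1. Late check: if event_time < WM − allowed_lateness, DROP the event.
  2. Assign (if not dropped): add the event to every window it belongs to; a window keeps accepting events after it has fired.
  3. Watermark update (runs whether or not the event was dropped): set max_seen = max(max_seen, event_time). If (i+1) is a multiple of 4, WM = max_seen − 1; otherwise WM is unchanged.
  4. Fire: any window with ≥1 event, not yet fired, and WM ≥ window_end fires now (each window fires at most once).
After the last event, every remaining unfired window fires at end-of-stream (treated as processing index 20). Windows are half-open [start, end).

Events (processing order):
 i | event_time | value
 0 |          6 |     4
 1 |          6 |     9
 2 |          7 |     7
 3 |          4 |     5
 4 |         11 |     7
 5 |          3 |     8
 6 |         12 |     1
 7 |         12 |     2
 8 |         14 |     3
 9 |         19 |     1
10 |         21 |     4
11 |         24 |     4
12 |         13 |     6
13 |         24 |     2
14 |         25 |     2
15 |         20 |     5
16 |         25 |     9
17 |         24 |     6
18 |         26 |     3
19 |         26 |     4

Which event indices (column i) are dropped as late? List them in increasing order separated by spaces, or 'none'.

i=0 t=6 v=4: → [6,13),[4,11),[2,9),[0,7); WM=−∞
i=1 t=6 v=9: → [6,13),[4,11),[2,9),[0,7); WM=−∞
i=2 t=7 v=7: → [6,13),[4,11),[2,9); WM=−∞
i=3 t=4 v=5: → [4,11),[2,9),[0,7); WM=6
i=4 t=11 v=7: → [10,17),[8,15),[6,13); WM=6
i=5 t=3 v=8: DROP (t<6-0); WM=6
i=6 t=12 v=1: → [12,19),[10,17),[8,15),[6,13); WM=6
i=7 t=12 v=2: → [12,19),[10,17),[8,15),[6,13); WM=11; [0,7) fires=18 [2,9) fires=25 [4,11) fires=25
i=8 t=14 v=3: → [14,21),[12,19),[10,17),[8,15); WM=11
i=9 t=19 v=1: → [18,25),[16,23),[14,21); WM=11
i=10 t=21 v=4: → [20,27),[18,25),[16,23); WM=11
i=11 t=24 v=4: → [24,31),[22,29),[20,27),[18,25); WM=23; [6,13) fires=30 [8,15) fires=13 [10,17) fires=13 [12,19) fires=6 [14,21) fires=4 [16,23) fires=5
i=12 t=13 v=6: DROP (t<23-0); WM=23
i=13 t=24 v=2: → [24,31),[22,29),[20,27),[18,25); WM=23
i=14 t=25 v=2: → [24,31),[22,29),[20,27); WM=23
i=15 t=20 v=5: DROP (t<23-0); WM=24
i=16 t=25 v=9: → [24,31),[22,29),[20,27); WM=24
i=17 t=24 v=6: → [24,31),[22,29),[20,27),[18,25); WM=24
i=18 t=26 v=3: → [26,33),[24,31),[22,29),[20,27); WM=24
i=19 t=26 v=4: → [26,33),[24,31),[22,29),[20,27); WM=25; [18,25) fires=17

5 12 15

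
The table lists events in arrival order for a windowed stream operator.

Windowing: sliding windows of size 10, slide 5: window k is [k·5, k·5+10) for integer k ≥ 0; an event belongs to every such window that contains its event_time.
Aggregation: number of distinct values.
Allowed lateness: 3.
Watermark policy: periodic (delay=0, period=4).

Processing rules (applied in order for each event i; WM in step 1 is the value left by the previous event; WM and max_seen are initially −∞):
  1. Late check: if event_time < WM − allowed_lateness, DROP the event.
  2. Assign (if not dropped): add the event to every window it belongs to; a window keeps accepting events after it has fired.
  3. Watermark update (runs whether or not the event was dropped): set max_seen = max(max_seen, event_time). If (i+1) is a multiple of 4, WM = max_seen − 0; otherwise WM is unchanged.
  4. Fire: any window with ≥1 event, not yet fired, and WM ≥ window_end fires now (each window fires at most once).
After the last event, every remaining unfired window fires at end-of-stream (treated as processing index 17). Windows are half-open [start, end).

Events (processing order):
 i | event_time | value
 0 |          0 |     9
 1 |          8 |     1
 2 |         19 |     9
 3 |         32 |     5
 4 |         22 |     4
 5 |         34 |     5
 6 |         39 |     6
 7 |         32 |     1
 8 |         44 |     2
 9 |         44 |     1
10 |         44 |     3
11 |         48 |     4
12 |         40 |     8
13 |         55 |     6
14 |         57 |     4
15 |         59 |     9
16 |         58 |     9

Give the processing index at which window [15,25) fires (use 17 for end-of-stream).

3

i=0 t=0 v=9: → [0,10); WM=−∞
i=1 t=8 v=1: → [5,15),[0,10); WM=−∞
i=2 t=19 v=9: → [15,25),[10,20); WM=−∞
i=3 t=32 v=5: → [30,40),[25,35); WM=32; [0,10) fires=2 [5,15) fires=1 [10,20) fires=1 [15,25) fires=1
i=4 t=22 v=4: DROP (t<32-3); WM=32
i=5 t=34 v=5: → [30,40),[25,35); WM=32
i=6 t=39 v=6: → [35,45),[30,40); WM=32
i=7 t=32 v=1: → [30,40),[25,35); WM=39; [25,35) fires=2
i=8 t=44 v=2: → [40,50),[35,45); WM=39
i=9 t=44 v=1: → [40,50),[35,45); WM=39
i=10 t=44 v=3: → [40,50),[35,45); WM=39
i=11 t=48 v=4: → [45,55),[40,50); WM=48; [30,40) fires=3 [35,45) fires=4
i=12 t=40 v=8: DROP (t<48-3); WM=48
i=13 t=55 v=6: → [55,65),[50,60); WM=48
i=14 t=57 v=4: → [55,65),[50,60); WM=48
i=15 t=59 v=9: → [55,65),[50,60); WM=59; [40,50) fires=4 [45,55) fires=1
i=16 t=58 v=9: → [55,65),[50,60); WM=59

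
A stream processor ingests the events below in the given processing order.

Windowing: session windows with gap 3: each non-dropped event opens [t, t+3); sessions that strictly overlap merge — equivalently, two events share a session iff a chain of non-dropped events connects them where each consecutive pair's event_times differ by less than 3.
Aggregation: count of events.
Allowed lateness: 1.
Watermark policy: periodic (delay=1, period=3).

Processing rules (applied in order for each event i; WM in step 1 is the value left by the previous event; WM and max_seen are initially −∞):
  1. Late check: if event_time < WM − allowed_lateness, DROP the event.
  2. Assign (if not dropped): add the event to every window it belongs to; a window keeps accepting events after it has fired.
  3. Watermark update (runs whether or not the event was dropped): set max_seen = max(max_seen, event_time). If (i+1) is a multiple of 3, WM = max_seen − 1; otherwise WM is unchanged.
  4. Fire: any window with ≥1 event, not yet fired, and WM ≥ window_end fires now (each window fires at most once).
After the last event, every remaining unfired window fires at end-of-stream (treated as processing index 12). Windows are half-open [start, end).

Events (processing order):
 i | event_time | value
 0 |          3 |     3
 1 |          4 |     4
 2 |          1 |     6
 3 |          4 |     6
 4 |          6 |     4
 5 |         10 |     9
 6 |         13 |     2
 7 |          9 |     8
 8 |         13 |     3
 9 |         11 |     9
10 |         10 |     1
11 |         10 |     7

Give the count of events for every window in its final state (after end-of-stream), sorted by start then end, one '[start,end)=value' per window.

i=0 t=3 v=3: → [3,6); WM=−∞
i=1 t=4 v=4: → [3,7); WM=−∞
i=2 t=1 v=6: → [1,7); WM=3
i=3 t=4 v=6: → [1,7); WM=3
i=4 t=6 v=4: → [1,9); WM=3
i=5 t=10 v=9: → [10,13); WM=9
i=6 t=13 v=2: → [13,16); WM=9
i=7 t=9 v=8: → [9,13); WM=9
i=8 t=13 v=3: → [13,16); WM=12
i=9 t=11 v=9: → [9,16); WM=12
i=10 t=10 v=1: DROP (t<12-1); WM=12
i=11 t=10 v=7: DROP (t<12-1); WM=12

[1,9)=5 [9,16)=5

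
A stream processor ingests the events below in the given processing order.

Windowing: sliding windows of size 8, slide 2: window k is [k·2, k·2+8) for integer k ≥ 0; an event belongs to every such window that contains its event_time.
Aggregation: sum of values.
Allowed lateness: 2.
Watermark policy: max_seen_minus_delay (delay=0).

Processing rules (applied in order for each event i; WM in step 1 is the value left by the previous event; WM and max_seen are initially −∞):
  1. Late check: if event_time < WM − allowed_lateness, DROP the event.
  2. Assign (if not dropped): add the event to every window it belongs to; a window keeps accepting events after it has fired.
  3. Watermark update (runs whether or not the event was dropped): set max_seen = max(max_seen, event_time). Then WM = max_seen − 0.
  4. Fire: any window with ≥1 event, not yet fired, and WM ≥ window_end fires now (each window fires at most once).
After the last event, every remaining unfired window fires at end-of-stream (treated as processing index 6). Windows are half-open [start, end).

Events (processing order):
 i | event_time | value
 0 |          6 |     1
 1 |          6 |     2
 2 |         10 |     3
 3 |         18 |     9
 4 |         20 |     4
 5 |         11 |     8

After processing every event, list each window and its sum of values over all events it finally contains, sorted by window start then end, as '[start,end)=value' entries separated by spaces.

[0,8)=3 [2,10)=3 [4,12)=6 [6,14)=6 [8,16)=3 [10,18)=3 [12,20)=9 [14,22)=13 [16,24)=13 [18,26)=13 [20,28)=4

i=0 t=6 v=1: → [6,14),[4,12),[2,10),[0,8); WM=6
i=1 t=6 v=2: → [6,14),[4,12),[2,10),[0,8); WM=6
i=2 t=10 v=3: → [10,18),[8,16),[6,14),[4,12); WM=10; [0,8) fires=3 [2,10) fires=3
i=3 t=18 v=9: → [18,26),[16,24),[14,22),[12,20); WM=18; [4,12) fires=6 [6,14) fires=6 [8,16) fires=3 [10,18) fires=3
i=4 t=20 v=4: → [20,28),[18,26),[16,24),[14,22); WM=20; [12,20) fires=9
i=5 t=11 v=8: DROP (t<20-2); WM=20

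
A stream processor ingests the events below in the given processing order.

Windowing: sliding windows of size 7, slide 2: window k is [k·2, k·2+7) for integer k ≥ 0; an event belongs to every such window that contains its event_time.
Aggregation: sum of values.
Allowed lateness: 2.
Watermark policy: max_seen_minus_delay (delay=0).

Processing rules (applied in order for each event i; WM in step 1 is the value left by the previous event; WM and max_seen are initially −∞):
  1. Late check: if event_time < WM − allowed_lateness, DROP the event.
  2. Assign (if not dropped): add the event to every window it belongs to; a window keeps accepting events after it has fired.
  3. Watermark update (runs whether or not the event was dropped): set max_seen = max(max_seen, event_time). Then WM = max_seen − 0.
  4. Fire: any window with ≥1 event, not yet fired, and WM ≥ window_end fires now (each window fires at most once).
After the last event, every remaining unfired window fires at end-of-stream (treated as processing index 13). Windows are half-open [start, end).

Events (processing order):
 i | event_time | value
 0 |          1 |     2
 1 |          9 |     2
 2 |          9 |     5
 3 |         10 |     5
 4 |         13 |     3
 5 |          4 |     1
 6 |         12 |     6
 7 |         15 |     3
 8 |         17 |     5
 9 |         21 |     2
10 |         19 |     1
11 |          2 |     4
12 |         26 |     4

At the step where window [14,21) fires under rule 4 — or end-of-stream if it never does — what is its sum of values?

8

i=0 t=1 v=2: → [0,7); WM=1
i=1 t=9 v=2: → [8,15),[6,13),[4,11); WM=9; [0,7) fires=2
i=2 t=9 v=5: → [8,15),[6,13),[4,11); WM=9
i=3 t=10 v=5: → [10,17),[8,15),[6,13),[4,11); WM=10
i=4 t=13 v=3: → [12,19),[10,17),[8,15); WM=13; [4,11) fires=12 [6,13) fires=12
i=5 t=4 v=1: DROP (t<13-2); WM=13
i=6 t=12 v=6: → [12,19),[10,17),[8,15),[6,13); WM=13
i=7 t=15 v=3: → [14,21),[12,19),[10,17); WM=15; [8,15) fires=21
i=8 t=17 v=5: → [16,23),[14,21),[12,19); WM=17; [10,17) fires=17
i=9 t=21 v=2: → [20,27),[18,25),[16,23); WM=21; [12,19) fires=17 [14,21) fires=8
i=10 t=19 v=1: → [18,25),[16,23),[14,21); WM=21
i=11 t=2 v=4: DROP (t<21-2); WM=21
i=12 t=26 v=4: → [26,33),[24,31),[22,29),[20,27); WM=26; [16,23) fires=8 [18,25) fires=3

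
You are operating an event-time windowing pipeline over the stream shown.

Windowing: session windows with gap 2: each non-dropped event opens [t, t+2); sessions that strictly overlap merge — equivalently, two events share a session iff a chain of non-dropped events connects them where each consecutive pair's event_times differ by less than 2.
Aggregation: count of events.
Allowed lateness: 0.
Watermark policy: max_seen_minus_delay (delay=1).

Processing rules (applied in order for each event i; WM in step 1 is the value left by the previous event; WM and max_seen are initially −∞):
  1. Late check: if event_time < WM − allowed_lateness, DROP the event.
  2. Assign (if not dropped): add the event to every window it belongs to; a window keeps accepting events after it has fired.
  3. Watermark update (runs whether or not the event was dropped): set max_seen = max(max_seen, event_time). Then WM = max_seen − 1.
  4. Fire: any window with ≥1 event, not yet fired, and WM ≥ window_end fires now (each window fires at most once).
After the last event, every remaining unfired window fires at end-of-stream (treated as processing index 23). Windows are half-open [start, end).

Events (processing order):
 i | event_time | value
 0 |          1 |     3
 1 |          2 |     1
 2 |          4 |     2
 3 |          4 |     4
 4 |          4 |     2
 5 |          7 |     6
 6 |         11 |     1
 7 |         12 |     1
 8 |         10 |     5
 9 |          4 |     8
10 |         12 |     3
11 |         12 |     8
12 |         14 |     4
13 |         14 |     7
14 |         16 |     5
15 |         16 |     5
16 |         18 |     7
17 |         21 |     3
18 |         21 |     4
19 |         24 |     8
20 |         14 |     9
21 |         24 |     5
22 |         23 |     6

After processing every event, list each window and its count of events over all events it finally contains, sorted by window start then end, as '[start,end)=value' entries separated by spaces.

[1,4)=2 [4,6)=3 [7,9)=1 [11,14)=4 [14,16)=2 [16,18)=2 [18,20)=1 [21,23)=2 [23,26)=3

i=0 t=1 v=3: → [1,3); WM=0
i=1 t=2 v=1: → [1,4); WM=1
i=2 t=4 v=2: → [4,6); WM=3
i=3 t=4 v=4: → [4,6); WM=3
i=4 t=4 v=2: → [4,6); WM=3
i=5 t=7 v=6: → [7,9); WM=6
i=6 t=11 v=1: → [11,13); WM=10
i=7 t=12 v=1: → [11,14); WM=11
i=8 t=10 v=5: DROP (t<11-0); WM=11
i=9 t=4 v=8: DROP (t<11-0); WM=11
i=10 t=12 v=3: → [11,14); WM=11
i=11 t=12 v=8: → [11,14); WM=11
i=12 t=14 v=4: → [14,16); WM=13
i=13 t=14 v=7: → [14,16); WM=13
i=14 t=16 v=5: → [16,18); WM=15
i=15 t=16 v=5: → [16,18); WM=15
i=16 t=18 v=7: → [18,20); WM=17
i=17 t=21 v=3: → [21,23); WM=20
i=18 t=21 v=4: → [21,23); WM=20
i=19 t=24 v=8: → [24,26); WM=23
i=20 t=14 v=9: DROP (t<23-0); WM=23
i=21 t=24 v=5: → [24,26); WM=23
i=22 t=23 v=6: → [23,26); WM=23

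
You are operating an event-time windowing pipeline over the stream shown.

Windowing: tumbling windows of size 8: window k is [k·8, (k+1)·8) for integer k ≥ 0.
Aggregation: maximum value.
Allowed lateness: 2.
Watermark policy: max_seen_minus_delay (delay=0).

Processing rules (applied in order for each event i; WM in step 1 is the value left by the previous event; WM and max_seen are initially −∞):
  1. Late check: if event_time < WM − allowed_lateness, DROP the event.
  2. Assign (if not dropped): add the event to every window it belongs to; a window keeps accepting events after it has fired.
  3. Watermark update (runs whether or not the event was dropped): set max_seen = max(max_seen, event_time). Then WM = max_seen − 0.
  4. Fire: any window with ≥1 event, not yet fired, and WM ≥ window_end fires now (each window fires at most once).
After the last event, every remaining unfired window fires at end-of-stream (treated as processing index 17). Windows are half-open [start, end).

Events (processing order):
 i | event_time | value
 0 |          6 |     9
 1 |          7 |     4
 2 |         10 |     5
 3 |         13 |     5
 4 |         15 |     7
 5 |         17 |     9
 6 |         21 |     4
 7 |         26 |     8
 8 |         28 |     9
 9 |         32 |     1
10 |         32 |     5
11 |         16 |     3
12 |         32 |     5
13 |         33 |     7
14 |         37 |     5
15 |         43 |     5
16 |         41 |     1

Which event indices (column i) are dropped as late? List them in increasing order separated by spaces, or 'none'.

11

i=0 t=6 v=9: → [0,8); WM=6
i=1 t=7 v=4: → [0,8); WM=7
i=2 t=10 v=5: → [8,16); WM=10; [0,8) fires=9
i=3 t=13 v=5: → [8,16); WM=13
i=4 t=15 v=7: → [8,16); WM=15
i=5 t=17 v=9: → [16,24); WM=17; [8,16) fires=7
i=6 t=21 v=4: → [16,24); WM=21
i=7 t=26 v=8: → [24,32); WM=26; [16,24) fires=9
i=8 t=28 v=9: → [24,32); WM=28
i=9 t=32 v=1: → [32,40); WM=32; [24,32) fires=9
i=10 t=32 v=5: → [32,40); WM=32
i=11 t=16 v=3: DROP (t<32-2); WM=32
i=12 t=32 v=5: → [32,40); WM=32
i=13 t=33 v=7: → [32,40); WM=33
i=14 t=37 v=5: → [32,40); WM=37
i=15 t=43 v=5: → [40,48); WM=43; [32,40) fires=7
i=16 t=41 v=1: → [40,48); WM=43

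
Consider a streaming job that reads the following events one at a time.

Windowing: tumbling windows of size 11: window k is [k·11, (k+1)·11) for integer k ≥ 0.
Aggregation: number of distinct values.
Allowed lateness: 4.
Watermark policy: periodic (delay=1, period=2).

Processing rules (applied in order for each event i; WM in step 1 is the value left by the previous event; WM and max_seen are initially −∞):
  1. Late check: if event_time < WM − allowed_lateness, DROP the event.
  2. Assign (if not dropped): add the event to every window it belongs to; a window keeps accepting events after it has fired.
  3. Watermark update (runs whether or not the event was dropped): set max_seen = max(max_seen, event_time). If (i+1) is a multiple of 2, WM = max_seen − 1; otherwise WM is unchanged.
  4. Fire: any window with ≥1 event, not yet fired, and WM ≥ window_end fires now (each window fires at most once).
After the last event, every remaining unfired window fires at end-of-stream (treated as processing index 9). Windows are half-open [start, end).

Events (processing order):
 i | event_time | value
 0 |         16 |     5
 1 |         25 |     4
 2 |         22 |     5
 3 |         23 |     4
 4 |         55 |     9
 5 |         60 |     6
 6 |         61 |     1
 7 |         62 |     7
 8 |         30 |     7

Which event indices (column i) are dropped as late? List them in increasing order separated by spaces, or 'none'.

8

i=0 t=16 v=5: → [11,22); WM=−∞
i=1 t=25 v=4: → [22,33); WM=24; [11,22) fires=1
i=2 t=22 v=5: → [22,33); WM=24
i=3 t=23 v=4: → [22,33); WM=24
i=4 t=55 v=9: → [55,66); WM=24
i=5 t=60 v=6: → [55,66); WM=59; [22,33) fires=2
i=6 t=61 v=1: → [55,66); WM=59
i=7 t=62 v=7: → [55,66); WM=61
i=8 t=30 v=7: DROP (t<61-4); WM=61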